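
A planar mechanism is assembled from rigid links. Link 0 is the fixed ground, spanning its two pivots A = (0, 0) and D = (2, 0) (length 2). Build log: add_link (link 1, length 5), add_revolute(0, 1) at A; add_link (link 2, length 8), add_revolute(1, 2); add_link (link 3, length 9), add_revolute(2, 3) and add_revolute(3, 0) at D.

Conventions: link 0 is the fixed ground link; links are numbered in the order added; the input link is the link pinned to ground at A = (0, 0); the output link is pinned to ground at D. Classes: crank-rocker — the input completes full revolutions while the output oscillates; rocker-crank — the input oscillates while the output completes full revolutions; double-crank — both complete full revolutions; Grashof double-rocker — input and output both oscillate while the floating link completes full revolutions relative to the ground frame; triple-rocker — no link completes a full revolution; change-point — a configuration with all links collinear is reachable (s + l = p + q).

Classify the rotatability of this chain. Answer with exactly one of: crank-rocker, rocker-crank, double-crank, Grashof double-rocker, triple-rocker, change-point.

lengths: ground=2, input=5, coupler=8, output=9
sorted: s=2 (shortest), l=9 (longest), p+q=13
s + l = 11 vs p + q = 13
s + l < p + q (Grashof) with shortest = ground link → double-crank

double-crank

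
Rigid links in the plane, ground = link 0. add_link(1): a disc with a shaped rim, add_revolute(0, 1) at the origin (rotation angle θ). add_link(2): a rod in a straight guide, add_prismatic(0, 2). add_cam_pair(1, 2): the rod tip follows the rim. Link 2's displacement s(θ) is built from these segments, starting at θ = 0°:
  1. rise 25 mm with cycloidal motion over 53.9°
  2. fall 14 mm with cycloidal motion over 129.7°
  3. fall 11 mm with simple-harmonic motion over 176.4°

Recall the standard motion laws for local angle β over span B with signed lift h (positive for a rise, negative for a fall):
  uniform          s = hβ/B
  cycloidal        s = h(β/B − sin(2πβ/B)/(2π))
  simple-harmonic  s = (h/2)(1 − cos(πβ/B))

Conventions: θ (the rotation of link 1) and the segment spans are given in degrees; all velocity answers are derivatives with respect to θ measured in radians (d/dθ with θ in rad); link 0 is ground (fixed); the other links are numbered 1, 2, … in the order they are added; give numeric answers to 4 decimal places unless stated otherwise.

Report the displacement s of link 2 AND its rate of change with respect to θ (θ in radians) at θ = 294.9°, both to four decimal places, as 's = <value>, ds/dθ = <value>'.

segment 1 (0° to 53.9°, cycloidal, h = 25) is passed completely: s = 0.0000 + (25) = 25.0000
segment 2 (53.9° to 183.6°, cycloidal, h = -14) is passed completely: s = 25.0000 + (-14) = 11.0000
θ = 294.9° falls in segment 3 (183.6° to 360°, simple-harmonic, h = -11): β = 294.9 − 183.6 = 111.3°, B = 176.4°; Δs = -11/2·(1 − cos(π·0.6310)) = -7.6994; s = 11.0000 − 7.6994 = 3.3006
velocity in seg [183.6°–360°] (simple-harmonic), θ in radians: β = 111.3° = 1.9426 rad, B = 176.4° = 3.0788 rad; ds/dθ = (πh/(2B)) sin(πβ/B) = (π·(-11)/(2·3.0788)) sin(π·0.6310) = -5.143972 mm/rad

s = 3.3006, ds/dθ = -5.1440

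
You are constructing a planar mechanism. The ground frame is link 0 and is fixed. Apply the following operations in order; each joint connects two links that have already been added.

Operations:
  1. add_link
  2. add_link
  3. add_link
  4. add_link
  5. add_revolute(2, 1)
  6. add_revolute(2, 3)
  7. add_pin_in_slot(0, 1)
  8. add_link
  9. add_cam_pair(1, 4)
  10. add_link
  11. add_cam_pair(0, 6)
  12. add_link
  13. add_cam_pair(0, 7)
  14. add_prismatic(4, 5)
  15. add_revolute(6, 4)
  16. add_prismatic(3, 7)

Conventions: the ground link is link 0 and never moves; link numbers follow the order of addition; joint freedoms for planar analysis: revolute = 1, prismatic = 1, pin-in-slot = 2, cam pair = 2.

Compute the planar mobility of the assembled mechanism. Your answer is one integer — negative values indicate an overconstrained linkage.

link 0 = ground. State L|J1|J2 = 1|0|0
+link1  2|0|0
+link2  3|0|0
+link3  4|0|0
+link4  5|0|0
R(2,1) f=1→J1  5|1|0
R(2,3) f=1→J1  5|2|0
PS(0,1) f=2→J2  5|2|1
+link5  6|2|1
C(1,4) f=2→J2  6|2|2
+link6  7|2|2
C(0,6) f=2→J2  7|2|3
+link7  8|2|3
C(0,7) f=2→J2  8|2|4
P(4,5) f=1→J1  8|3|4
R(6,4) f=1→J1  8|4|4
P(3,7) f=1→J1  8|5|4
M = 3(8−1)−2·5−4 = 21−10−4 = 7

M = 7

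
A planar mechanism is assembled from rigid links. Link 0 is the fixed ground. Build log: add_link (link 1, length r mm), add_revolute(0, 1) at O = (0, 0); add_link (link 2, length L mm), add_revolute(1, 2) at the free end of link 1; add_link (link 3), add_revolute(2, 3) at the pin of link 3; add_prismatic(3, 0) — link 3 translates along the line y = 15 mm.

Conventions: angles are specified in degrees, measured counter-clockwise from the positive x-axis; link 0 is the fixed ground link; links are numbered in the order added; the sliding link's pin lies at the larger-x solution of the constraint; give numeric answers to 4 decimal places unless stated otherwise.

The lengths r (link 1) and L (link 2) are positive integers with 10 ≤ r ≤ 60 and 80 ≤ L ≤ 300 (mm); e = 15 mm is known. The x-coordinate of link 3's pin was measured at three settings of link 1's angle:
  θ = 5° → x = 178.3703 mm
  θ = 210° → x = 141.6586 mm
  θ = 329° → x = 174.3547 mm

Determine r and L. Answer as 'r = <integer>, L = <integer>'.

constraint per measurement: (x − r cos θ)² + (r sin θ − e)² = L²
subtracting the θ₁ and θ₂ equations cancels the r² and L² terms:
r = (x₁² − x₂²) / (2[(x₁cos θ₁ + e sin θ₁) − (x₂cos θ₂ + e sin θ₂)]) = 19.0000 → r = 19
L² = (x₁ − r cos θ₁)² + (r sin θ₁ − e)² = 25600.0064 → L = 160.0000 → L = 160
check at θ₃=329°: x = 174.3547 (printed 174.3547) ✓

r = 19, L = 160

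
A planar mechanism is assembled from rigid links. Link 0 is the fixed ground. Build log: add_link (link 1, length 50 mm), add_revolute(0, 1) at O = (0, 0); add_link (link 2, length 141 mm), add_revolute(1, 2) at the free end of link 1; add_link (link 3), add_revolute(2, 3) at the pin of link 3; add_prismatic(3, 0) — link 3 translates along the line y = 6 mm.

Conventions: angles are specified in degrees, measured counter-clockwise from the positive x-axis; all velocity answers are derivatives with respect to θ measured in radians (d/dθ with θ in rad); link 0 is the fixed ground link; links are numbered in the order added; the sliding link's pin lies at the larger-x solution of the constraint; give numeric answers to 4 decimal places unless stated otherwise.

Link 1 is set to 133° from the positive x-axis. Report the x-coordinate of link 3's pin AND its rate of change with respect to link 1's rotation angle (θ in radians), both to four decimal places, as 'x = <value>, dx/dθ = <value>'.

geometry: r = 50 mm, L = 141 mm, e = 6 mm
crank pin P = (r cos θ, r sin θ) = (-34.099918, 36.567685)
h = r sin θ − e = 36.567685 − 6 = 30.567685
x = r cos θ + √(L² − h²) = -34.099918 + 137.646709 = 103.546791
dx/dθ = −r sin θ − h·r cos θ/√(L² − h²) (θ in radians; h = 30.567685) = -28.994997

x = 103.5468, dx/dθ = -28.9950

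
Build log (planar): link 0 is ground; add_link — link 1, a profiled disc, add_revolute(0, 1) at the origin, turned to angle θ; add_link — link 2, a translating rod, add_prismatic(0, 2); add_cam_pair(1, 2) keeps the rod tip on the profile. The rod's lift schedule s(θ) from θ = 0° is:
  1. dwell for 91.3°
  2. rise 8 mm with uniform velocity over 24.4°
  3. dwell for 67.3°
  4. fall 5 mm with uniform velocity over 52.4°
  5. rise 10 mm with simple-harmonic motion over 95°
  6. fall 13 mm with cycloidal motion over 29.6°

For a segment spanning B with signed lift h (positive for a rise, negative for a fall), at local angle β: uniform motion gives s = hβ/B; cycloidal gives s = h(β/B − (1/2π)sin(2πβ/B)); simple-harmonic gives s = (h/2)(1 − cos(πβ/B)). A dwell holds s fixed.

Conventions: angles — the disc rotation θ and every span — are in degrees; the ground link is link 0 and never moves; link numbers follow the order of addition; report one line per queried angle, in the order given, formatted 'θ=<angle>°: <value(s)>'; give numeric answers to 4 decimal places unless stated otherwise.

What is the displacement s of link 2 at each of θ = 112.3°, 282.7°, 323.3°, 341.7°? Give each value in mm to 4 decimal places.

seg 1 [0°–91.3°] dwell: s stays 0.0000
seg 2 [91.3°–115.7°] uniform, h=8: θ=112.3° here. β=21, B=24.4. 8·21/24.4 = 6.8852 → s = 6.8852
seg 2 [91.3°–115.7°] uniform, h=8: full span → s += 8 → s = 8.0000
seg 3 [115.7°–183°] dwell: s stays 8.0000
seg 4 [183°–235.4°] uniform, h=-5: full span → s += -5 → s = 3.0000
seg 5 [235.4°–330.4°] simple-harmonic, h=10: θ=282.7° here. β=47.3, B=95. 10/2·(1 − cos(π·0.4979)) = 4.9669 → s = 7.9669
seg 5 [235.4°–330.4°] simple-harmonic, h=10: θ=323.3° here. β=87.9, B=95. 10/2·(1 − cos(π·0.9253)) = 9.8628 → s = 12.8628
seg 5 [235.4°–330.4°] simple-harmonic, h=10: full span → s += 10 → s = 13.0000
seg 6 [330.4°–360°] cycloidal, h=-13: θ=341.7° here. β=11.3, B=29.6. -13·(0.3818 − sin(2π·0.3818)/(2π)) = -3.5632 → s = 9.4368

θ=112.3°: 6.8852
θ=282.7°: 7.9669
θ=323.3°: 12.8628
θ=341.7°: 9.4368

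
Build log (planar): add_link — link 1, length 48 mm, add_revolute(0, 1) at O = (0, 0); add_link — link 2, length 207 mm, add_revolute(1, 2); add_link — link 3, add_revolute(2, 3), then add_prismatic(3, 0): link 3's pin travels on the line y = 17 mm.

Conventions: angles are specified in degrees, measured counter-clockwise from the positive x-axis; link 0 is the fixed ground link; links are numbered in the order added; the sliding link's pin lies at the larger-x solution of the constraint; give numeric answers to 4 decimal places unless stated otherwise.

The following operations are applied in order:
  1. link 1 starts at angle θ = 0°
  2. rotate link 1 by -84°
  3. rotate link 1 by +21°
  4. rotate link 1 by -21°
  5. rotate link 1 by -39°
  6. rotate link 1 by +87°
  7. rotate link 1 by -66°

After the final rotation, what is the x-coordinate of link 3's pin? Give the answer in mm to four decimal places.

geometry: r = 48 mm, L = 207 mm, e = 17 mm; θ starts at 0°
rotate link 1 by -84°: θ ← 0° -84° = -84°
rotate link 1 by +21°: θ ← -84° +21° = -63°
rotate link 1 by -21°: θ ← -63° -21° = -84°
rotate link 1 by -39°: θ ← -84° -39° = -123°
rotate link 1 by +87°: θ ← -123° +87° = -36°
rotate link 1 by -66°: θ ← -36° -66° = -102°
crank pin P = (r cos θ, r sin θ) = (-9.979761, -46.951085)
h = r sin θ − e = -46.951085 − 17 = -63.951085
x = r cos θ + √(L² − h²) = -9.979761 + 196.873713 = 186.893952

186.8940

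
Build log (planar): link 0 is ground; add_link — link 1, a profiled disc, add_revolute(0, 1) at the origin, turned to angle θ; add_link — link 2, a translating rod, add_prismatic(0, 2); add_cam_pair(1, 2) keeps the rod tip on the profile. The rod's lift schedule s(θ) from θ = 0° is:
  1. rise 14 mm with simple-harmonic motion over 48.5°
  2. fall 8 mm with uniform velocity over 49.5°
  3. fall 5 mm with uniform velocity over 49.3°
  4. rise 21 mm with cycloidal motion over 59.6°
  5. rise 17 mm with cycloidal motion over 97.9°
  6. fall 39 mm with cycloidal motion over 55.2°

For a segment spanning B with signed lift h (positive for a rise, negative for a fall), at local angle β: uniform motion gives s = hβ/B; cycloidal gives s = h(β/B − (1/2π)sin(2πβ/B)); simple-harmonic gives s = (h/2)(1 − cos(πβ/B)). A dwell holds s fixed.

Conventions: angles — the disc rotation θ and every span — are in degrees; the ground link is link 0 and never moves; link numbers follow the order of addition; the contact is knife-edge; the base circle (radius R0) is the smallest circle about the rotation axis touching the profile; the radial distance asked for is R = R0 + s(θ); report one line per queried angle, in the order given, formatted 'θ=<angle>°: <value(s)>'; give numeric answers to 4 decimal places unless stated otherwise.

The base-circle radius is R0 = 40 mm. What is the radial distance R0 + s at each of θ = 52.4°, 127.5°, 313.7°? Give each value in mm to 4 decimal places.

seg 1 [0°–48.5°] simple-harmonic, h=14: full span → s += 14 → s = 14.0000
seg 2 [48.5°–98°] uniform, h=-8: θ=52.4° here. β=3.9, B=49.5. -8·3.9/49.5 = -0.6303 → s = 13.3697
seg 2 [48.5°–98°] uniform, h=-8: full span → s += -8 → s = 6.0000
seg 3 [98°–147.3°] uniform, h=-5: θ=127.5° here. β=29.5, B=49.3. -5·29.5/49.3 = -2.9919 → s = 3.0081
seg 3 [98°–147.3°] uniform, h=-5: full span → s += -5 → s = 1.0000
seg 4 [147.3°–206.9°] cycloidal, h=21: full span → s += 21 → s = 22.0000
seg 5 [206.9°–304.8°] cycloidal, h=17: full span → s += 17 → s = 39.0000
seg 6 [304.8°–360°] cycloidal, h=-39: θ=313.7° here. β=8.9, B=55.2. -39·(0.1612 − sin(2π·0.1612)/(2π)) = -1.0217 → s = 37.9783
θ=52.4°: R = R0 + s = 40 + 13.3697 = 53.3697
θ=127.5°: R = R0 + s = 40 + 3.0081 = 43.0081
θ=313.7°: R = R0 + s = 40 + 37.9783 = 77.9783

θ=52.4°: 53.3697
θ=127.5°: 43.0081
θ=313.7°: 77.9783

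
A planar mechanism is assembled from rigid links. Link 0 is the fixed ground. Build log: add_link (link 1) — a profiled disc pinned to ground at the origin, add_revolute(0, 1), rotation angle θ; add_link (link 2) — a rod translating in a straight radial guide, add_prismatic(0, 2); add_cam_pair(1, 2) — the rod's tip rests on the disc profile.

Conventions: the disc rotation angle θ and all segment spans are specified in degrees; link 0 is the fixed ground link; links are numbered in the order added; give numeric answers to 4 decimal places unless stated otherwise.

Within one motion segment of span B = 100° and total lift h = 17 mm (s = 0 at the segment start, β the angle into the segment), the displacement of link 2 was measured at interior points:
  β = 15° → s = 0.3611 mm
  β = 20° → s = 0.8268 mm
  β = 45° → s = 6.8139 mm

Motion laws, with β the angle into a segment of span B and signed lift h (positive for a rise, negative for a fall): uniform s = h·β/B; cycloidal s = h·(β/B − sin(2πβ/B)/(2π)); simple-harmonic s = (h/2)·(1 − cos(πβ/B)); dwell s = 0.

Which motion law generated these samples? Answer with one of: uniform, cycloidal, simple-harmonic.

candidates at β/B = r: uniform s = h·r (linear in β); cycloidal s = h·(r − sin(2πr)/(2π)); simple-harmonic s = (h/2)(1 − cos(πr))
β=15°: printed 0.3611 | uniform 2.5500, cycloidal 0.3611, simple-harmonic 0.9264
β=20°: printed 0.8268 | uniform 3.4000, cycloidal 0.8268, simple-harmonic 1.6234
β=45°: printed 6.8139 | uniform 7.6500, cycloidal 6.8139, simple-harmonic 7.1703
only one law matches every sample → cycloidal

cycloidal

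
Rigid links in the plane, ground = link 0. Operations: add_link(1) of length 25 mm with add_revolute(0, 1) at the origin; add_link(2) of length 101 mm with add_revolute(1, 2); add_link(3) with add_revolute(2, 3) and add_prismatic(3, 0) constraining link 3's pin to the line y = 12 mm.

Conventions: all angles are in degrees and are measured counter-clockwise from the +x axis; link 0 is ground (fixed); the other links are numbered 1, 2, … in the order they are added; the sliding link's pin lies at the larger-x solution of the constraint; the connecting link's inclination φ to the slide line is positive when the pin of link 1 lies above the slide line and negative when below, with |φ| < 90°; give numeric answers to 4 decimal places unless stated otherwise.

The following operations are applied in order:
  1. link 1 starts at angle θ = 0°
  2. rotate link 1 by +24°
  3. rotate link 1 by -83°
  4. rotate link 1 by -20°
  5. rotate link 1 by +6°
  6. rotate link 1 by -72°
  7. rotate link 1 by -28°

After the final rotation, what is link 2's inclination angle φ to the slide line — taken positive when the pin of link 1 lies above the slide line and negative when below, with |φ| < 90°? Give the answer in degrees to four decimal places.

geometry: r = 25 mm, L = 101 mm, e = 12 mm; θ starts at 0°
rotate link 1 by +24°: θ ← 0° +24° = 24°
rotate link 1 by -83°: θ ← 24° -83° = -59°
rotate link 1 by -20°: θ ← -59° -20° = -79°
rotate link 1 by +6°: θ ← -79° +6° = -73°
rotate link 1 by -72°: θ ← -73° -72° = -145°
rotate link 1 by -28°: θ ← -145° -28° = -173°
h = r sin θ − e = -3.046734 − 12 = -15.046734
sin φ = h / L = -15.046734 / 101 = -0.14897756
φ = arcsin(-0.14897756) = -8.567679°

-8.5677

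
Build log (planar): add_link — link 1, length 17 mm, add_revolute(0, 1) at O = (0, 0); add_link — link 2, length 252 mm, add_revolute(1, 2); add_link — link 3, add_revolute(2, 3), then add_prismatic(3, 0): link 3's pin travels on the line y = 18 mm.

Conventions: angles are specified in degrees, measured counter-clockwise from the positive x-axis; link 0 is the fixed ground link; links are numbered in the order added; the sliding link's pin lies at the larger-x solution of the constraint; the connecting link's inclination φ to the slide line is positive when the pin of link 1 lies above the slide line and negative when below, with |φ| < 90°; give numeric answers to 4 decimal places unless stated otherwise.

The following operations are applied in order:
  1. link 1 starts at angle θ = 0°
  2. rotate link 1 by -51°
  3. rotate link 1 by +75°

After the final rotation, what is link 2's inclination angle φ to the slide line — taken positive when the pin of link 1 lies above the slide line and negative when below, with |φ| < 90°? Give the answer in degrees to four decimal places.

geometry: r = 17 mm, L = 252 mm, e = 18 mm; θ starts at 0°
rotate link 1 by -51°: θ ← 0° -51° = -51°
rotate link 1 by +75°: θ ← -51° +75° = 24°
h = r sin θ − e = 6.914523 − 18 = -11.085477
sin φ = h / L = -11.085477 / 252 = -0.04398999
φ = arcsin(-0.04398999) = -2.521254°

-2.5213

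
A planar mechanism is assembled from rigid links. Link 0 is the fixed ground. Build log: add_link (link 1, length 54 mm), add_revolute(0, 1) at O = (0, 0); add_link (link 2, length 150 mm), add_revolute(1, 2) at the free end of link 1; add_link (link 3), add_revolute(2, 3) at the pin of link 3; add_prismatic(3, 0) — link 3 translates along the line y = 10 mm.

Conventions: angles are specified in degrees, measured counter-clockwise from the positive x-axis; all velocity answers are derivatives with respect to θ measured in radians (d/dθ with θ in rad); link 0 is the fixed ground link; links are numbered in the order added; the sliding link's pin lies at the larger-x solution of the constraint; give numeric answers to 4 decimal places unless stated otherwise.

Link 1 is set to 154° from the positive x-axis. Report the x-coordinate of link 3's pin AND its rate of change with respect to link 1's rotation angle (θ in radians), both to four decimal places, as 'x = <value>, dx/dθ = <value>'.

geometry: r = 54 mm, L = 150 mm, e = 10 mm
crank pin P = (r cos θ, r sin θ) = (-48.534879, 23.672042)
h = r sin θ − e = 23.672042 − 10 = 13.672042
x = r cos θ + √(L² − h²) = -48.534879 + 149.375618 = 100.840740
dx/dθ = −r sin θ − h·r cos θ/√(L² − h²) (θ in radians; h = 13.672042) = -19.229745

x = 100.8407, dx/dθ = -19.2297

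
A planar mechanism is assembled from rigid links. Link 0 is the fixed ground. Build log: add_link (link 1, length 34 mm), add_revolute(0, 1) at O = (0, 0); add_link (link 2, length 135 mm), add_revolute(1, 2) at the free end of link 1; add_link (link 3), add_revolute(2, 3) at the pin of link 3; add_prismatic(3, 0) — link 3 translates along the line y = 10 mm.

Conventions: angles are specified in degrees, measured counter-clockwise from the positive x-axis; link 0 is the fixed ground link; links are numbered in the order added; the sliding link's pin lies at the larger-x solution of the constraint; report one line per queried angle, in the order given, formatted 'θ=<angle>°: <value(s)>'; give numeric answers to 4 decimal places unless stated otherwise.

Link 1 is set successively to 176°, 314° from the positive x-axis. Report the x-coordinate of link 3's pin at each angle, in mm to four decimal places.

geometry: r = 34 mm, L = 135 mm, e = 10 mm
θ=176°: crank pin P = (r cos θ, r sin θ) = (-33.917178, 2.371720)
θ=176°: h = r sin θ − e = 2.371720 − 10 = -7.628280
θ=176°: x = r cos θ + √(L² − h²) = -33.917178 + 134.784307 = 100.867129
θ=314°: crank pin P = (r cos θ, r sin θ) = (23.618385, -24.457553)
θ=314°: h = r sin θ − e = -24.457553 − 10 = -34.457553
θ=314°: x = r cos θ + √(L² − h²) = 23.618385 + 130.528453 = 154.146838

θ=176°: 100.8671
θ=314°: 154.1468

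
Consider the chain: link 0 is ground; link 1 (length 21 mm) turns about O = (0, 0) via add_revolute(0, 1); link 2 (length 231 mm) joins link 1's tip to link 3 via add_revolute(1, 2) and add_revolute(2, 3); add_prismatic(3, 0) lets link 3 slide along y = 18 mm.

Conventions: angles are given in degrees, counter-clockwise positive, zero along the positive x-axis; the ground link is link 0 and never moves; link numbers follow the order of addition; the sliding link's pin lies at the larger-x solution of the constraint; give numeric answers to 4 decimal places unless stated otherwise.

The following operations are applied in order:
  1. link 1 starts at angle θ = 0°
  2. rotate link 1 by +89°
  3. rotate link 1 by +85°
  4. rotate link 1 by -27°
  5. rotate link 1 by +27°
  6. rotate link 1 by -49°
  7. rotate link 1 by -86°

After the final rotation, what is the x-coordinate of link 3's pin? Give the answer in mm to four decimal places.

geometry: r = 21 mm, L = 231 mm, e = 18 mm; θ starts at 0°
rotate link 1 by +89°: θ ← 0° +89° = 89°
rotate link 1 by +85°: θ ← 89° +85° = 174°
rotate link 1 by -27°: θ ← 174° -27° = 147°
rotate link 1 by +27°: θ ← 147° +27° = 174°
rotate link 1 by -49°: θ ← 174° -49° = 125°
rotate link 1 by -86°: θ ← 125° -86° = 39°
crank pin P = (r cos θ, r sin θ) = (16.320065, 13.215728)
h = r sin θ − e = 13.215728 − 18 = -4.784272
x = r cos θ + √(L² − h²) = 16.320065 + 230.950451 = 247.270516

247.2705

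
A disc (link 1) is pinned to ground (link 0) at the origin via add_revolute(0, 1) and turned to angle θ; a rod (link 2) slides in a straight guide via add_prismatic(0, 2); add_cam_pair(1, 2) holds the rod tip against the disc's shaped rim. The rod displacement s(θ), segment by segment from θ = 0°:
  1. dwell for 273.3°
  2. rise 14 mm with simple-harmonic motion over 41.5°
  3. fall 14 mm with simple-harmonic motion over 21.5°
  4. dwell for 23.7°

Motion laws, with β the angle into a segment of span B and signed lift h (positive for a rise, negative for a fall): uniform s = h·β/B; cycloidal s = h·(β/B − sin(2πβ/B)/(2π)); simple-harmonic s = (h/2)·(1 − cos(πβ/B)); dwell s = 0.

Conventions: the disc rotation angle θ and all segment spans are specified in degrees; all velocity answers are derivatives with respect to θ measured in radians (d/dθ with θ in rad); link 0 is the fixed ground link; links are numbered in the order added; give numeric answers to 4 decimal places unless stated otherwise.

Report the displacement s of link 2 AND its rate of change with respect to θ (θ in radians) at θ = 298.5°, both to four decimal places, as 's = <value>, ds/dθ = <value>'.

segment 1 (0° to 273.3°, dwell): s unchanged at 0.0000
θ = 298.5° falls in segment 2 (273.3° to 314.8°, simple-harmonic, h = 14): β = 298.5 − 273.3 = 25.2°, B = 41.5°; Δs = 14/2·(1 − cos(π·0.6072)) = 9.3137; s = 0.0000 + 9.3137 = 9.3137
velocity in seg [273.3°–314.8°] (simple-harmonic), θ in radians: β = 25.2° = 0.4398 rad, B = 41.5° = 0.7243 rad; ds/dθ = (πh/(2B)) sin(πβ/B) = (π·14/(2·0.7243)) sin(π·0.6072) = 28.654950 mm/rad

s = 9.3137, ds/dθ = 28.6550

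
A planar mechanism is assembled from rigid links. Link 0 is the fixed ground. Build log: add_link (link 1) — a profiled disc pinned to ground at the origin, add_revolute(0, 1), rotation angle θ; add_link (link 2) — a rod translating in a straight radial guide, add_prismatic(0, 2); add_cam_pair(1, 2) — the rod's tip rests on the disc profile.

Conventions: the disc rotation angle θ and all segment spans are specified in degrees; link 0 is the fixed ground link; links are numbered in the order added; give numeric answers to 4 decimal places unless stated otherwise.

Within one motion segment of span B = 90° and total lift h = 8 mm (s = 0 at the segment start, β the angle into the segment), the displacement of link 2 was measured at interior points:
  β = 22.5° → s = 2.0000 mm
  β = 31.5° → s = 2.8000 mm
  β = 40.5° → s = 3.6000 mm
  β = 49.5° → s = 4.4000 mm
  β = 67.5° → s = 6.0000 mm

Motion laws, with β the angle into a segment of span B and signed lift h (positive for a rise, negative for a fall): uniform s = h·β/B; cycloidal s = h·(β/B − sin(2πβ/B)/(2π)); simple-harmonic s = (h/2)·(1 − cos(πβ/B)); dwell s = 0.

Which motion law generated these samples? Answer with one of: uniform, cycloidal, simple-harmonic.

candidates at β/B = r: uniform s = h·r (linear in β); cycloidal s = h·(r − sin(2πr)/(2π)); simple-harmonic s = (h/2)(1 − cos(πr))
β=22.5°: printed 2.0000 | uniform 2.0000, cycloidal 0.7268, simple-harmonic 1.1716
β=31.5°: printed 2.8000 | uniform 2.8000, cycloidal 1.7699, simple-harmonic 2.1840
β=40.5°: printed 3.6000 | uniform 3.6000, cycloidal 3.2065, simple-harmonic 3.3743
β=49.5°: printed 4.4000 | uniform 4.4000, cycloidal 4.7935, simple-harmonic 4.6257
β=67.5°: printed 6.0000 | uniform 6.0000, cycloidal 7.2732, simple-harmonic 6.8284
only one law matches every sample → uniform

uniform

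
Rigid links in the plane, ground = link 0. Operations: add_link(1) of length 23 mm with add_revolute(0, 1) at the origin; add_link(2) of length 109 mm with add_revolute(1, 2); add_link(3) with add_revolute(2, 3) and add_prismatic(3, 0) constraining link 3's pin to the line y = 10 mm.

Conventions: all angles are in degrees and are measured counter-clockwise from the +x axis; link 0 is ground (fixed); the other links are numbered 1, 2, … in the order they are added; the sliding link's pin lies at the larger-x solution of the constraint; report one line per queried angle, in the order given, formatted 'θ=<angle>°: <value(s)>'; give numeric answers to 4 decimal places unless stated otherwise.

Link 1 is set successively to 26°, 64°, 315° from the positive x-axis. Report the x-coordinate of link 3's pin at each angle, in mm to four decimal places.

geometry: r = 23 mm, L = 109 mm, e = 10 mm
θ=26°: crank pin P = (r cos θ, r sin θ) = (20.672263, 10.082536)
θ=26°: h = r sin θ − e = 10.082536 − 10 = 0.082536
θ=26°: x = r cos θ + √(L² − h²) = 20.672263 + 108.999969 = 129.672232
θ=64°: crank pin P = (r cos θ, r sin θ) = (10.082536, 20.672263)
θ=64°: h = r sin θ − e = 20.672263 − 10 = 10.672263
θ=64°: x = r cos θ + √(L² − h²) = 10.082536 + 108.476278 = 118.558814
θ=315°: crank pin P = (r cos θ, r sin θ) = (16.263456, -16.263456)
θ=315°: h = r sin θ − e = -16.263456 − 10 = -26.263456
θ=315°: x = r cos θ + √(L² − h²) = 16.263456 + 105.788614 = 122.052070

θ=26°: 129.6722
θ=64°: 118.5588
θ=315°: 122.0521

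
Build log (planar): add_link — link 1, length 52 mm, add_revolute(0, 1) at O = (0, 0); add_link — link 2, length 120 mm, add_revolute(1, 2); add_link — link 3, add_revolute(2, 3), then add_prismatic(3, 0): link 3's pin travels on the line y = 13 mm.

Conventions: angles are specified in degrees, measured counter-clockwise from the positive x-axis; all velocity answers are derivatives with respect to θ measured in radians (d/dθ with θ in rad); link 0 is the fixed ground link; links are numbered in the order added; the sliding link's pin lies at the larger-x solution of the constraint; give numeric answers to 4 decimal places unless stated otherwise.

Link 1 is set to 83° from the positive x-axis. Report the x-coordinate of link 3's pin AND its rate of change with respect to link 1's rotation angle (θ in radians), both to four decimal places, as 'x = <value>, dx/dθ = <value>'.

geometry: r = 52 mm, L = 120 mm, e = 13 mm
crank pin P = (r cos θ, r sin θ) = (6.337206, 51.612400)
h = r sin θ − e = 51.612400 − 13 = 38.612400
x = r cos θ + √(L² − h²) = 6.337206 + 113.618144 = 119.955350
dx/dθ = −r sin θ − h·r cos θ/√(L² − h²) (θ in radians; h = 38.612400) = -53.766059

x = 119.9553, dx/dθ = -53.7661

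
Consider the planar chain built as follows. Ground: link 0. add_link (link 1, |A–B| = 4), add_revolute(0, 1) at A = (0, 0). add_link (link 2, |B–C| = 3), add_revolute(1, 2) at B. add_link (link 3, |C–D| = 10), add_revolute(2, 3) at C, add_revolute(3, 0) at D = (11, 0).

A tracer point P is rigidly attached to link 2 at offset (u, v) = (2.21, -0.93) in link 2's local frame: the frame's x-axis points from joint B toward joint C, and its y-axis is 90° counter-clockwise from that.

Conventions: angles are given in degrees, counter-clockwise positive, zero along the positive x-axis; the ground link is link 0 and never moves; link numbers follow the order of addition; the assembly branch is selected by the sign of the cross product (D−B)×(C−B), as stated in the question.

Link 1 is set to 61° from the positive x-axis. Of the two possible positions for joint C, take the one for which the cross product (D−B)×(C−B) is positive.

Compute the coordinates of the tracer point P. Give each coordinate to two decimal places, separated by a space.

A=(0,0), D=(11.00,0)
B = A + 4.00·(cos61°, sin61°) = (1.9392, 3.4985)
|BD| = 9.7127
circle(B,3.00) ∩ circle(D,10.00): a=0.1718, h=2.9951
  candidates: C₊=(3.1783,6.2306) cross=29.090; C₋=(1.0207,0.6426) cross=-29.090
  branch + wants cross > 0 → take C=(3.1783,6.2306) (cross=29.090)
ex = (C−B)/|BC| = (0.4130,0.9107); ey = (-0.9107,0.4130)
P = B + 2.21·ex + -0.93·ey = (3.6990,5.1271)

3.70 5.13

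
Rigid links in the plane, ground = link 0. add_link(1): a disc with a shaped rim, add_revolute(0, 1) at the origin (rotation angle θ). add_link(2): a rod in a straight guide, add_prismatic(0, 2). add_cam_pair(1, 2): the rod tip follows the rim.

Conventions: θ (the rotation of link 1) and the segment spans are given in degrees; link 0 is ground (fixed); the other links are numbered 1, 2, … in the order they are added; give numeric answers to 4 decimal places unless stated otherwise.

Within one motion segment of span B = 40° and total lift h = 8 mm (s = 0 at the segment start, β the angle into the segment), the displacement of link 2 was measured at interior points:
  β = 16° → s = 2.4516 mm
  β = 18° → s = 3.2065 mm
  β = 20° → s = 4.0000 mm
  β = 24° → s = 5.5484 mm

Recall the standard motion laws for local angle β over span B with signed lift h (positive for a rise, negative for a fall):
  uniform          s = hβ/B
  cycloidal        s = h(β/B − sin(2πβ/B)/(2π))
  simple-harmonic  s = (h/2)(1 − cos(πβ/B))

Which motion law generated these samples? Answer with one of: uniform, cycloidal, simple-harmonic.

candidates at β/B = r: uniform s = h·r (linear in β); cycloidal s = h·(r − sin(2πr)/(2π)); simple-harmonic s = (h/2)(1 − cos(πr))
β=16°: printed 2.4516 | uniform 3.2000, cycloidal 2.4516, simple-harmonic 2.7639
β=18°: printed 3.2065 | uniform 3.6000, cycloidal 3.2065, simple-harmonic 3.3743
β=20°: printed 4.0000 | uniform 4.0000, cycloidal 4.0000, simple-harmonic 4.0000
β=24°: printed 5.5484 | uniform 4.8000, cycloidal 5.5484, simple-harmonic 5.2361
only one law matches every sample → cycloidal

cycloidal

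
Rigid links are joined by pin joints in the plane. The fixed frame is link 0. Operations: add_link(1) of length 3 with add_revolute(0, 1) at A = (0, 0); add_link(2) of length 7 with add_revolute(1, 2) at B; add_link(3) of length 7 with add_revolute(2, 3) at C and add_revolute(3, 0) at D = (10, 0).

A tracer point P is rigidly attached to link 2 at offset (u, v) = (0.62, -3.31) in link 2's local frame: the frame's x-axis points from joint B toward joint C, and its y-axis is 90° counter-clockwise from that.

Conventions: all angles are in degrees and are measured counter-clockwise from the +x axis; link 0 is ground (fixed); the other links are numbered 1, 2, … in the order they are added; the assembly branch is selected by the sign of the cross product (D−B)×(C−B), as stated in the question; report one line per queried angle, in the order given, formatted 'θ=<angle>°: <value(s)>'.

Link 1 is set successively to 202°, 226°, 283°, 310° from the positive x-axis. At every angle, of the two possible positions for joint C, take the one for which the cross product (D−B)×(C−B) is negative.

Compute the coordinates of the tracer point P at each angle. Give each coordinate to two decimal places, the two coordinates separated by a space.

A=(0,0), D=(10.00,0)
θ=202°: B = A + 3.00·(cos202°, sin202°) = (-2.7816, -1.1238)
θ=202°: |BD| = 12.8309
θ=202°: circle(B,7.00) ∩ circle(D,7.00): a=6.4154, h=2.8004
θ=202°:   candidates: C₊=(3.3639,2.2277) cross=35.932; C₋=(3.8545,-3.3515) cross=-35.932
θ=202°:   branch - wants cross < 0 → take C=(3.8545,-3.3515) (cross=-35.932)
θ=202°: ex = (C−B)/|BC| = (0.9480,-0.3182); ey = (0.3182,0.9480)
θ=202°: P = B + 0.62·ex + -3.31·ey = (-3.2472,-4.4590)
θ=226°: B = A + 3.00·(cos226°, sin226°) = (-2.0840, -2.1580)
θ=226°: |BD| = 12.2752
θ=226°: circle(B,7.00) ∩ circle(D,7.00): a=6.1376, h=3.3660
θ=226°:   candidates: C₊=(3.3663,2.2346) cross=41.318; C₋=(4.5498,-4.3926) cross=-41.318
θ=226°:   branch - wants cross < 0 → take C=(4.5498,-4.3926) (cross=-41.318)
θ=226°: ex = (C−B)/|BC| = (0.9477,-0.3192); ey = (0.3192,0.9477)
θ=226°: P = B + 0.62·ex + -3.31·ey = (-2.5531,-5.4928)
θ=283°: B = A + 3.00·(cos283°, sin283°) = (0.6749, -2.9231)
θ=283°: |BD| = 9.7726
θ=283°: circle(B,7.00) ∩ circle(D,7.00): a=4.8863, h=5.0124
θ=283°:   candidates: C₊=(3.8381,3.3214) cross=48.984; C₋=(6.8367,-6.2445) cross=-48.984
θ=283°:   branch - wants cross < 0 → take C=(6.8367,-6.2445) (cross=-48.984)
θ=283°: ex = (C−B)/|BC| = (0.8803,-0.4745); ey = (0.4745,0.8803)
θ=283°: P = B + 0.62·ex + -3.31·ey = (-0.3499,-6.1310)
θ=310°: B = A + 3.00·(cos310°, sin310°) = (1.9284, -2.2981)
θ=310°: |BD| = 8.3924
θ=310°: circle(B,7.00) ∩ circle(D,7.00): a=4.1962, h=5.6028
θ=310°:   candidates: C₊=(4.4299,4.2396) cross=47.021; C₋=(7.4984,-6.5377) cross=-47.021
θ=310°:   branch - wants cross < 0 → take C=(7.4984,-6.5377) (cross=-47.021)
θ=310°: ex = (C−B)/|BC| = (0.7957,-0.6057); ey = (0.6057,0.7957)
θ=310°: P = B + 0.62·ex + -3.31·ey = (0.4170,-5.3075)

θ=202°: -3.25 -4.46
θ=226°: -2.55 -5.49
θ=283°: -0.35 -6.13
θ=310°: 0.42 -5.31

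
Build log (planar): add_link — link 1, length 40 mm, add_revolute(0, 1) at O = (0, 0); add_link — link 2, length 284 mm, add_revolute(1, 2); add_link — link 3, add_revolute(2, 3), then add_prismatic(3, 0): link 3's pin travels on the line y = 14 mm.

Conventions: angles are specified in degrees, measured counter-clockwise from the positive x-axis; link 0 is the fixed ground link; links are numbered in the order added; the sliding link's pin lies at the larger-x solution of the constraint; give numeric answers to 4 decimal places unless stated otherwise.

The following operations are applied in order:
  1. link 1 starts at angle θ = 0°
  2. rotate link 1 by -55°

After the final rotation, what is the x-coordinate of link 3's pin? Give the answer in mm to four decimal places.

geometry: r = 40 mm, L = 284 mm, e = 14 mm; θ starts at 0°
rotate link 1 by -55°: θ ← 0° -55° = -55°
crank pin P = (r cos θ, r sin θ) = (22.943057, -32.766082)
h = r sin θ − e = -32.766082 − 14 = -46.766082
x = r cos θ + √(L² − h²) = 22.943057 + 280.123069 = 303.066126

303.0661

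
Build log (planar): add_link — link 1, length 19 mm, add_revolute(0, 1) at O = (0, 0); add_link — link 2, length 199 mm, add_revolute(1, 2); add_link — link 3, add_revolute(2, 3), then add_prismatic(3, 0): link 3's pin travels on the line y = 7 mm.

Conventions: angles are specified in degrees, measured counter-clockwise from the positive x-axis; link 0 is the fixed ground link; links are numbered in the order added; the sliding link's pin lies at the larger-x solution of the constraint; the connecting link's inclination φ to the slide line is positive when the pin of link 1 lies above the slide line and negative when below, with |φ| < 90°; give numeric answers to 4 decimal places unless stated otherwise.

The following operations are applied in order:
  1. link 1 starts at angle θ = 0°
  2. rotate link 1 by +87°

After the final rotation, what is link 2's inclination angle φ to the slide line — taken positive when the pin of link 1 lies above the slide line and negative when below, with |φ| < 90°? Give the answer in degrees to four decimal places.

geometry: r = 19 mm, L = 199 mm, e = 7 mm; θ starts at 0°
rotate link 1 by +87°: θ ← 0° +87° = 87°
h = r sin θ − e = 18.973961 − 7 = 11.973961
sin φ = h / L = 11.973961 / 199 = 0.06017066
φ = arcsin(0.06017066) = 3.449609°

3.4496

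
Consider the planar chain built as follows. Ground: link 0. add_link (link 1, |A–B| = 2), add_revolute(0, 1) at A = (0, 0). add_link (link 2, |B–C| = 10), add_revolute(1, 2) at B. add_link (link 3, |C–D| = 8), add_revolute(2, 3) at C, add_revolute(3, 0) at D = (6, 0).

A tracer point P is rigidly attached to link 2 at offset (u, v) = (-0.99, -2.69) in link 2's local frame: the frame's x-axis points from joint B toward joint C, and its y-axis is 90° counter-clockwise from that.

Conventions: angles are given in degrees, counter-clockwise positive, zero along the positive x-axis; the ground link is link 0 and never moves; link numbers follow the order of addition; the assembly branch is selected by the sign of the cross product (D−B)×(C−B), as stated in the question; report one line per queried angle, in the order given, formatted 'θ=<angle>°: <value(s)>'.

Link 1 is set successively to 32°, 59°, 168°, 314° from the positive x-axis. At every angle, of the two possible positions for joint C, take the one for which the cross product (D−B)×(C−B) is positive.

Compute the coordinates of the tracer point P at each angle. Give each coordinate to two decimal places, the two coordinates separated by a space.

A=(0,0), D=(6.00,0)
θ=32°: B = A + 2.00·(cos32°, sin32°) = (1.6961, 1.0598)
θ=32°: |BD| = 4.4325
θ=32°: circle(B,10.00) ∩ circle(D,8.00): a=6.2772, h=7.7844
θ=32°:   candidates: C₊=(9.6525,7.1175) cross=34.504; C₋=(5.9299,-7.9997) cross=-34.504
θ=32°:   branch + wants cross > 0 → take C=(9.6525,7.1175) (cross=34.504)
θ=32°: ex = (C−B)/|BC| = (0.7956,0.6058); ey = (-0.6058,0.7956)
θ=32°: P = B + -0.99·ex + -2.69·ey = (2.5379,-1.6801)
θ=59°: B = A + 2.00·(cos59°, sin59°) = (1.0301, 1.7143)
θ=59°: |BD| = 5.2573
θ=59°: circle(B,10.00) ∩ circle(D,8.00): a=6.0525, h=7.9604
θ=59°:   candidates: C₊=(9.3475,7.2660) cross=41.850; C₋=(4.1559,-7.7846) cross=-41.850
θ=59°:   branch + wants cross > 0 → take C=(9.3475,7.2660) (cross=41.850)
θ=59°: ex = (C−B)/|BC| = (0.8317,0.5552); ey = (-0.5552,0.8317)
θ=59°: P = B + -0.99·ex + -2.69·ey = (1.7000,-1.0727)
θ=168°: B = A + 2.00·(cos168°, sin168°) = (-1.9563, 0.4158)
θ=168°: |BD| = 7.9672
θ=168°: circle(B,10.00) ∩ circle(D,8.00): a=6.2429, h=7.8120
θ=168°:   candidates: C₊=(4.6858,7.8913) cross=62.239; C₋=(3.8703,-7.7113) cross=-62.239
θ=168°:   branch + wants cross > 0 → take C=(4.6858,7.8913) (cross=62.239)
θ=168°: ex = (C−B)/|BC| = (0.6642,0.7475); ey = (-0.7475,0.6642)
θ=168°: P = B + -0.99·ex + -2.69·ey = (-0.6030,-2.1110)
θ=314°: B = A + 2.00·(cos314°, sin314°) = (1.3893, -1.4387)
θ=314°: |BD| = 4.8299
θ=314°: circle(B,10.00) ∩ circle(D,8.00): a=6.1417, h=7.8917
θ=314°:   candidates: C₊=(4.9016,7.9242) cross=38.116; C₋=(9.6029,-7.1427) cross=-38.116
θ=314°:   branch + wants cross > 0 → take C=(4.9016,7.9242) (cross=38.116)
θ=314°: ex = (C−B)/|BC| = (0.3512,0.9363); ey = (-0.9363,0.3512)
θ=314°: P = B + -0.99·ex + -2.69·ey = (3.5602,-3.3104)

θ=32°: 2.54 -1.68
θ=59°: 1.70 -1.07
θ=168°: -0.60 -2.11
θ=314°: 3.56 -3.31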